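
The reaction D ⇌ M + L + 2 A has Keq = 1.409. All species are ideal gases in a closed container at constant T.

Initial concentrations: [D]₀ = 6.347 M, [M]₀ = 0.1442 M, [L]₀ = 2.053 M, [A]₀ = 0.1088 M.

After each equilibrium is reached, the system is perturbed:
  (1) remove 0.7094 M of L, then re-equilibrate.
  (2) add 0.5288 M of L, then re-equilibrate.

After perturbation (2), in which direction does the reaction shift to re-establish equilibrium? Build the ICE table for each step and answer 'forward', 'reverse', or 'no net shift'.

Direction: reverse

Q₀ = 5.5213e-04 vs Keq = 1.409 ⇒ Q<K, forward
Step 1:
                   D          M          L          A
  init         6.347     0.1442      2.053     0.1088
  Δ          -0.7984     0.7984     0.7984      1.597
  eq           5.549     0.9426      2.851      1.706
  solve Keq expr → x = 0.7984; check Q = 1.409
Then remove 0.7094 M of L.
Step 2:
                   D          M          L          A
  init         5.549     0.9426      2.142      1.706
  Δ         -0.07312    0.07312    0.07312     0.1462
  eq           5.476      1.016      2.215      1.852
  solve Keq expr → x = 0.07312; check Q = 1.409
Then add 0.5288 M of L.
Step 3:
                   D          M          L          A
  init         5.476      1.016      2.744      1.852
  Δ          0.05646   -0.05646   -0.05646    -0.1129
  eq           5.532     0.9592      2.687      1.739
  solve Keq expr → x = -0.05646; check Q = 1.409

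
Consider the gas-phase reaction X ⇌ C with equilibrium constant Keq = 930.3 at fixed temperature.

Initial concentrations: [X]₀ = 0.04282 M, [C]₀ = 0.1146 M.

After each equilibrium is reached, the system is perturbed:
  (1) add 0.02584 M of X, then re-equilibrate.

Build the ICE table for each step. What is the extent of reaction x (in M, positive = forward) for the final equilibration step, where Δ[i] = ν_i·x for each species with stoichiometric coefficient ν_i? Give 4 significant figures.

x = 0.02581 M

Q₀ = 2.676 vs Keq = 930.3 ⇒ Q<K, forward
Step 1:
                   X          C
  Initial    0.04282     0.1146
  Change    -0.04265    0.04265
  Equil   1.6903e-04     0.1573
  solve Keq expr → x = 0.04265; check Q = 930.3
Then add 0.02584 M of X.
Step 2:
                   X          C
  Initial    0.02601     0.1573
  Change    -0.02581    0.02581
  Equil   1.9678e-04     0.1831
  solve Keq expr → x = 0.02581; check Q = 930.3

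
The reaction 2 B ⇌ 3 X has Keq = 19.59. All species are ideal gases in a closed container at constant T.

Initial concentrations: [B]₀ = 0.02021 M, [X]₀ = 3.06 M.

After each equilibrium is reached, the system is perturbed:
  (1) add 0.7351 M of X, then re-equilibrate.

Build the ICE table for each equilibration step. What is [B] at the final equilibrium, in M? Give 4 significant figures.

Q₀ = 7.0151e+04 vs Keq = 19.59 ⇒ Q>K, reverse
Step 1:
                  B         X
  init      0.02021      3.06
  Δ          0.6558   -0.9837
  eq          0.676     2.076
  solve Keq expr → x = -0.3279; check Q = 19.59
Then add 0.7351 M of X.
Step 2:
                  B         X
  init        0.676     2.811
  Δ          0.2129   -0.3193
  eq         0.8889     2.492
  solve Keq expr → x = -0.1064; check Q = 19.59

[B]_eq = 0.8889 M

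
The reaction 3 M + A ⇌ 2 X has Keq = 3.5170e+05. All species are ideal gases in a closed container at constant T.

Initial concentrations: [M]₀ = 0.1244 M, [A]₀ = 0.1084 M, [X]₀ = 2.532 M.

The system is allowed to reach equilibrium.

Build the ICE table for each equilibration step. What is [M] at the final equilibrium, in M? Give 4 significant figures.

[M]_eq = 0.06007 M

Q₀ = 3.0721e+04 vs Keq = 3.5170e+05 ⇒ Q<K, forward
Step 1:
                    M           A           X
  init         0.1244      0.1084       2.532
  Δ          -0.06433    -0.02144     0.04288
  eq          0.06007     0.08696       2.575
  solve Keq expr → x = 0.02144; check Q = 3.5170e+05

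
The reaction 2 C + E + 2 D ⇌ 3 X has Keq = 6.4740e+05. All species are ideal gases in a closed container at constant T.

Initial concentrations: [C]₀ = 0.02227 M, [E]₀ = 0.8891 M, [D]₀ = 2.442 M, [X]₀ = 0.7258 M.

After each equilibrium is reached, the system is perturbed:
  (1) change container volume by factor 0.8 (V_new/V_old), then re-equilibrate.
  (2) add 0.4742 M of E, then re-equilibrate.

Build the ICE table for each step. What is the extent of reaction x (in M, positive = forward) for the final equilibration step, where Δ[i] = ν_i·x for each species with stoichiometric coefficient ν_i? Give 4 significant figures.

Q₀ = 145.4 vs Keq = 6.4740e+05 ⇒ Q<K, forward
Step 1:
                    C           E           D           X
  Initial     0.02227      0.8891       2.442      0.7258
  Change     -0.02191    -0.01095    -0.02191     0.03286
  Equil    3.6214e-04      0.8781        2.42      0.7587
  solve Keq expr → x = 0.01095; check Q = 6.4740e+05
Then change container volume by factor 0.8 (V_new/V_old).
Step 2:
                    C           E           D           X
  Initial  4.5267e-04       1.098       3.025      0.9483
  Change  -9.0438e-05 -4.5219e-05 -9.0438e-05  1.3566e-04
  Equil    3.6223e-04       1.098       3.025      0.9485
  solve Keq expr → x = 4.5219e-05; check Q = 6.4740e+05
Then add 0.4742 M of E.
Step 3:
                    C           E           D           X
  Initial  3.6223e-04       1.572       3.025      0.9485
  Change  -5.9480e-05 -2.9740e-05 -5.9480e-05  8.9220e-05
  Equil    3.0275e-04       1.572       3.025      0.9486
  solve Keq expr → x = 2.9740e-05; check Q = 6.4740e+05

x = 2.9740e-05 M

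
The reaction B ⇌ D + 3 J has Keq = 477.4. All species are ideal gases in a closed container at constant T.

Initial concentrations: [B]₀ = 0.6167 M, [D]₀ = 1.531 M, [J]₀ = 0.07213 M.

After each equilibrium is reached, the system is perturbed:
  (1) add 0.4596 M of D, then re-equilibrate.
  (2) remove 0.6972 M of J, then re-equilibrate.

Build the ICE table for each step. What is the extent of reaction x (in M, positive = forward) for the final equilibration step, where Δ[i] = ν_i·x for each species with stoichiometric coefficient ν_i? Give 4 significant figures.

x = 0.02339 M

Q₀ = 9.3164e-04 vs Keq = 477.4 ⇒ Q<K, forward
Step 1:
                   B          D          J
  init        0.6167      1.531    0.07213
  Δ          -0.5891     0.5891      1.767
  eq         0.02763       2.12      1.839
  solve Keq expr → x = 0.5891; check Q = 477.4
Then add 0.4596 M of D.
Step 2:
                   B          D          J
  init       0.02763       2.58      1.839
  Δ         0.005095  -0.005095   -0.01528
  eq         0.03273      2.575      1.824
  solve Keq expr → x = -0.005095; check Q = 477.4
Then remove 0.6972 M of J.
Step 3:
                   B          D          J
  init       0.03273      2.575      1.127
  Δ         -0.02339    0.02339    0.07018
  eq        0.009334      2.598      1.197
  solve Keq expr → x = 0.02339; check Q = 477.4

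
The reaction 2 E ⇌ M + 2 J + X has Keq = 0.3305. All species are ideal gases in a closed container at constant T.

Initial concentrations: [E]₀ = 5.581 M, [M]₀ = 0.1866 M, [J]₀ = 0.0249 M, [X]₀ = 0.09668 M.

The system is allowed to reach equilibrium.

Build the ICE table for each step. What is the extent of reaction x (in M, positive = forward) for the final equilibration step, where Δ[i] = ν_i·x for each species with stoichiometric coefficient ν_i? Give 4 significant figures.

Q₀ = 3.5911e-07 vs Keq = 0.3305 ⇒ Q<K, forward
Step 1:
                   E          M          J          X
  I            5.581     0.1866     0.0249    0.09668
  C           -1.906     0.9532      1.906     0.9532
  E            3.675       1.14      1.931       1.05
  solve Keq expr → x = 0.9532; check Q = 0.3305

x = 0.9532 M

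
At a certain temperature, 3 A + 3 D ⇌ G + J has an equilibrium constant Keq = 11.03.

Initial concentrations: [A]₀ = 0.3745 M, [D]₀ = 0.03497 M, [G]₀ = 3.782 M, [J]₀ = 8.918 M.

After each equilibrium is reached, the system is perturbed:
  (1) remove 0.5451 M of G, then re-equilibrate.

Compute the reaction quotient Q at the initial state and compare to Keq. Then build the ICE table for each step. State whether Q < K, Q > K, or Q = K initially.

Q₀ = 1.5016e+07 vs Keq = 11.03 ⇒ Q>K, reverse
Step 1:
                    A           D           G           J
  init         0.3745     0.03497       3.782       8.918
  Δ            0.9866      0.9866     -0.3289     -0.3289
  eq            1.361       1.022       3.453       8.589
  solve Keq expr → x = -0.3289; check Q = 11.03
Then remove 0.5451 M of G.
Step 2:
                    A           D           G           J
  init          1.361       1.022       2.908       8.589
  Δ          -0.03201    -0.03201     0.01067     0.01067
  eq            1.329      0.9896       2.919         8.6
  solve Keq expr → x = 0.01067; check Q = 11.03

Q₀ = 1.5016e+07; Q > K (proceeds reverse)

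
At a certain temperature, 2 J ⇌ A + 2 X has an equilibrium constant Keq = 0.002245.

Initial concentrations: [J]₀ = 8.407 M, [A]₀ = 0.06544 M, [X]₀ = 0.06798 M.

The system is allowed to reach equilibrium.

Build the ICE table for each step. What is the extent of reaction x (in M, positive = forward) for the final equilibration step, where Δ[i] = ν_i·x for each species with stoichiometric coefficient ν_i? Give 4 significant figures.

x = 0.2815 M

Q₀ = 4.2788e-06 vs Keq = 0.002245 ⇒ Q<K, forward
Step 1:
                  J         A         X
  Initial     8.407   0.06544   0.06798
  Change     -0.563    0.2815     0.563
  Equil       7.844    0.3469     0.631
  solve Keq expr → x = 0.2815; check Q = 0.002245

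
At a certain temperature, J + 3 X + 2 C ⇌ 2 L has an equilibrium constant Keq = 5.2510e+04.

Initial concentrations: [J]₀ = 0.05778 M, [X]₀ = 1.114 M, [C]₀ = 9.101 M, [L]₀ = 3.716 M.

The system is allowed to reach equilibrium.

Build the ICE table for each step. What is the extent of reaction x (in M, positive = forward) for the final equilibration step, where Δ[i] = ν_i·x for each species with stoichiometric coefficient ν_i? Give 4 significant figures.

Q₀ = 2.087 vs Keq = 5.2510e+04 ⇒ Q<K, forward
Step 1:
                   J          X          C          L
  Initial    0.05778      1.114      9.101      3.716
  Change    -0.05778    -0.1733    -0.1156     0.1156
  Equil   4.1602e-06     0.9407      8.985      3.832
  solve Keq expr → x = 0.05778; check Q = 5.2510e+04

x = 0.05778 M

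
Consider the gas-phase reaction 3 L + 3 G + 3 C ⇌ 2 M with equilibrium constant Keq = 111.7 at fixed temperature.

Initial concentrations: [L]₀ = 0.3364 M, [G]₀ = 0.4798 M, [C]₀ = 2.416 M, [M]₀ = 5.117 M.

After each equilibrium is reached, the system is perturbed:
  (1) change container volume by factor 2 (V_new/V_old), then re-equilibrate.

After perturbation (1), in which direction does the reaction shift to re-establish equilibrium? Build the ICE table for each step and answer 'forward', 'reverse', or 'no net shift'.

Q₀ = 441.6 vs Keq = 111.7 ⇒ Q>K, reverse
Step 1:
                   L          G          C          M
  init        0.3364     0.4798      2.416      5.117
  Δ          0.09103    0.09103    0.09103   -0.06069
  eq          0.4274     0.5708      2.507      5.056
  solve Keq expr → x = -0.03034; check Q = 111.7
Then change container volume by factor 2 (V_new/V_old).
Step 2:
                   L          G          C          M
  init        0.2137     0.2854      1.254      2.528
  Δ           0.2472     0.2472     0.2472    -0.1648
  eq          0.4609     0.5326      1.501      2.363
  solve Keq expr → x = -0.0824; check Q = 111.7

Direction: reverse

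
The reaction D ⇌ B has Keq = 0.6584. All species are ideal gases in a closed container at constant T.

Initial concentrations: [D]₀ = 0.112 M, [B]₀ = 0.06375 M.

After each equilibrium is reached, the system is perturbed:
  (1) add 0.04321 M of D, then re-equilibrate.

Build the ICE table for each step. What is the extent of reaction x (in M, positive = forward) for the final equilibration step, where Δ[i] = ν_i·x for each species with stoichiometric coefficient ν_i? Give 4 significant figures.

x = 0.01715 M

Q₀ = 0.5692 vs Keq = 0.6584 ⇒ Q<K, forward
Step 1:
                    D           B
  init          0.112     0.06375
  Δ         -0.006024    0.006024
  eq            0.106     0.06977
  solve Keq expr → x = 0.006024; check Q = 0.6584
Then add 0.04321 M of D.
Step 2:
                    D           B
  init         0.1492     0.06977
  Δ          -0.01715     0.01715
  eq            0.132     0.08693
  solve Keq expr → x = 0.01715; check Q = 0.6584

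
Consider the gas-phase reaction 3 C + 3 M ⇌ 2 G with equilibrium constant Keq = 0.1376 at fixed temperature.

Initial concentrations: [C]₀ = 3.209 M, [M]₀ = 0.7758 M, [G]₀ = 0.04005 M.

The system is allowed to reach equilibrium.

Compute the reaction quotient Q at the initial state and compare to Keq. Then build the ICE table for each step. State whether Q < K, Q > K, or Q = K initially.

Q₀ = 1.0396e-04 vs Keq = 0.1376 ⇒ Q<K, forward
Step 1:
                    C           M           G
  I             3.209      0.7758     0.04005
  C           -0.4397     -0.4397      0.2931
  E             2.769      0.3361      0.3332
  solve Keq expr → x = 0.1466; check Q = 0.1376

Q₀ = 1.0396e-04; Q < K (proceeds forward)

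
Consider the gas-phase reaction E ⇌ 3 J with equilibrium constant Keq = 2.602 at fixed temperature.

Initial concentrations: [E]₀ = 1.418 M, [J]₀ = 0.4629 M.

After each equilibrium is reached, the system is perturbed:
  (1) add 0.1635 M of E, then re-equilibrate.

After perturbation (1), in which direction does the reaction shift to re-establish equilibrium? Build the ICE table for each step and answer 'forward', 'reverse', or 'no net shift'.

Q₀ = 0.06995 vs Keq = 2.602 ⇒ Q<K, forward
Step 1:
                  E         J
  Initial     1.418    0.4629
  Change    -0.3189    0.9566
  Equil       1.099     1.419
  solve Keq expr → x = 0.3189; check Q = 2.602
Then add 0.1635 M of E.
Step 2:
                  E         J
  Initial     1.263     1.419
  Change   -0.01978   0.05935
  Equil       1.243     1.479
  solve Keq expr → x = 0.01978; check Q = 2.602

Direction: forward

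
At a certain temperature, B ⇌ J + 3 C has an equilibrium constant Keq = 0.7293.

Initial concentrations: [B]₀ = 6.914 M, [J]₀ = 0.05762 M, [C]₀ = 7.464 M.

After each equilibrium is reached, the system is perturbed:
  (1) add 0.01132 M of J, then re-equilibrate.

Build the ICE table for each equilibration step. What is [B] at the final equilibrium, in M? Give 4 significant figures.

[B]_eq = 6.97 M

Q₀ = 3.465 vs Keq = 0.7293 ⇒ Q>K, reverse
Step 1:
                  B         J         C
  Initial     6.914   0.05762     7.464
  Change    0.04473  -0.04473   -0.1342
  Equil       6.959   0.01289      7.33
  solve Keq expr → x = -0.04473; check Q = 0.7293
Then add 0.01132 M of J.
Step 2:
                  B         J         C
  Initial     6.959   0.02421      7.33
  Change    0.01112  -0.01112  -0.03336
  Equil        6.97   0.01309     7.296
  solve Keq expr → x = -0.01112; check Q = 0.7293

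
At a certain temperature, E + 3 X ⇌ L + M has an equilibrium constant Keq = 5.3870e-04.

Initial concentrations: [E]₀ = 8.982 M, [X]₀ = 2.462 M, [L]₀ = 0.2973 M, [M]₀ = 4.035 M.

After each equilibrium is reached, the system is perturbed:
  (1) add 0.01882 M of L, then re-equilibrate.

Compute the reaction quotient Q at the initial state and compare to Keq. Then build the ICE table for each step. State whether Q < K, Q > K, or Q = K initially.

Q₀ = 0.00895 vs Keq = 5.3870e-04 ⇒ Q>K, reverse
Step 1:
                    E           X           L           M
  I             8.982       2.462      0.2973       4.035
  C            0.2533      0.7599     -0.2533     -0.2533
  E             9.235       3.222       0.044       3.782
  solve Keq expr → x = -0.2533; check Q = 5.3870e-04
Then add 0.01882 M of L.
Step 2:
                    E           X           L           M
  I             9.235       3.222     0.06282       3.782
  C           0.01648     0.04944    -0.01648    -0.01648
  E             9.252       3.271     0.04634       3.765
  solve Keq expr → x = -0.01648; check Q = 5.3870e-04

Q₀ = 0.00895; Q > K (proceeds reverse)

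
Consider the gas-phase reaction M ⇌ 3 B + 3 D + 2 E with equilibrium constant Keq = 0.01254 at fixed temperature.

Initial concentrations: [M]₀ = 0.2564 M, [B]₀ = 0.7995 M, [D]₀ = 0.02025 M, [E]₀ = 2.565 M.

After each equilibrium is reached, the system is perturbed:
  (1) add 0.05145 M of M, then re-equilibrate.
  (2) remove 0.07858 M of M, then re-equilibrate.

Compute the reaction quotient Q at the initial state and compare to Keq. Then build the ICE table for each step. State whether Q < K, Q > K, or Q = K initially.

Q₀ = 1.0889e-04; Q < K (proceeds forward)

Q₀ = 1.0889e-04 vs Keq = 0.01254 ⇒ Q<K, forward
Step 1:
                   M          B          D          E
  I           0.2564     0.7995    0.02025      2.565
  C         -0.02231    0.06693    0.06693    0.04462
  E           0.2341     0.8664    0.08718       2.61
  solve Keq expr → x = 0.02231; check Q = 0.01254
Then add 0.05145 M of M.
Step 2:
                   M          B          D          E
  I           0.2855     0.8664    0.08718       2.61
  C        -0.001717   0.005152   0.005152   0.003434
  E           0.2838     0.8716    0.09234      2.613
  solve Keq expr → x = 0.001717; check Q = 0.01254
Then remove 0.07858 M of M.
Step 3:
                   M          B          D          E
  I           0.2052     0.8716    0.09234      2.613
  C         0.002728  -0.008185  -0.008185  -0.005457
  E            0.208     0.8634    0.08415      2.608
  solve Keq expr → x = -0.002728; check Q = 0.01254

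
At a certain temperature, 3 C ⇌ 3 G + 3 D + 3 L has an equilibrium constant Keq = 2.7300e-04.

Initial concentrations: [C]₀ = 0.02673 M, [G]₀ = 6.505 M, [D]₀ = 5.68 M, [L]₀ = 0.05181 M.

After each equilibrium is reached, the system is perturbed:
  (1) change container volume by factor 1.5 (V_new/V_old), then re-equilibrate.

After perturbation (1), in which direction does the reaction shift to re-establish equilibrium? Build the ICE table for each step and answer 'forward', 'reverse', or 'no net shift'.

Direction: forward

Q₀ = 3.6731e+05 vs Keq = 2.7300e-04 ⇒ Q>K, reverse
Step 1:
                   C          G          D          L
  I          0.02673      6.505       5.68    0.05181
  C          0.05167   -0.05167   -0.05167   -0.05167
  E           0.0784      6.453      5.628 1.4003e-04
  solve Keq expr → x = -0.01722; check Q = 2.7300e-04
Then change container volume by factor 1.5 (V_new/V_old).
Step 2:
                   C          G          D          L
  I          0.05227      4.302      3.752 9.3350e-05
  C       -1.1621e-04 1.1621e-04 1.1621e-04 1.1621e-04
  E          0.05215      4.302      3.752 2.0956e-04
  solve Keq expr → x = 3.8736e-05; check Q = 2.7300e-04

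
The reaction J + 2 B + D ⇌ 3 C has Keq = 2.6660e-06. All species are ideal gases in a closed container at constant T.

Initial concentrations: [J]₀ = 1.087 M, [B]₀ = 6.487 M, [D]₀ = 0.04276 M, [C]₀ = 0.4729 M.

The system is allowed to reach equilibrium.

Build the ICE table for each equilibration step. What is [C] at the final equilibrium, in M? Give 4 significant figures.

Q₀ = 0.05407 vs Keq = 2.6660e-06 ⇒ Q>K, reverse
Step 1:
                    J           B           D           C
  I             1.087       6.487     0.04276      0.4729
  C            0.1474      0.2948      0.1474     -0.4423
  E             1.234       6.782      0.1902     0.03065
  solve Keq expr → x = -0.1474; check Q = 2.6660e-06

[C]_eq = 0.03065 M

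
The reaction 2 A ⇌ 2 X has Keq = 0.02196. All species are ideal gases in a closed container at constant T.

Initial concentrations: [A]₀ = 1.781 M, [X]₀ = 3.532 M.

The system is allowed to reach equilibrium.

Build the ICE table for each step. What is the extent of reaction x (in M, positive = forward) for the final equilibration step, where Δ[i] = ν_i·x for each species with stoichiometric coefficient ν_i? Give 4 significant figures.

Q₀ = 3.933 vs Keq = 0.02196 ⇒ Q>K, reverse
Step 1:
                  A         X
  init        1.781     3.532
  Δ           2.846    -2.846
  eq          4.627    0.6857
  solve Keq expr → x = -1.423; check Q = 0.02196

x = -1.423 M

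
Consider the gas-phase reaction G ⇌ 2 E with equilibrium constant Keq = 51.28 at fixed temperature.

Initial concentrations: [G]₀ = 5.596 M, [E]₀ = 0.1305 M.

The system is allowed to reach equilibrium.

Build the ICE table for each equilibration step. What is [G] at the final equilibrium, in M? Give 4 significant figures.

[G]_eq = 1.41 M

Q₀ = 0.003043 vs Keq = 51.28 ⇒ Q<K, forward
Step 1:
                  G         E
  init        5.596    0.1305
  Δ          -4.186     8.372
  eq           1.41     8.503
  solve Keq expr → x = 4.186; check Q = 51.28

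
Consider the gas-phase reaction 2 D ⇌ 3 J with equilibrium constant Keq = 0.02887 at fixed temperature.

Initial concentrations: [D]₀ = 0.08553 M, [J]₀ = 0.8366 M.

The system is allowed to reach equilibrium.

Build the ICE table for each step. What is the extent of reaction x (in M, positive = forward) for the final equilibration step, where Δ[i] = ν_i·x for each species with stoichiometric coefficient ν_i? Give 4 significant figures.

x = -0.2134 M

Q₀ = 80.04 vs Keq = 0.02887 ⇒ Q>K, reverse
Step 1:
                    D           J
  init        0.08553      0.8366
  Δ            0.4268     -0.6402
  eq           0.5123      0.1964
  solve Keq expr → x = -0.2134; check Q = 0.02887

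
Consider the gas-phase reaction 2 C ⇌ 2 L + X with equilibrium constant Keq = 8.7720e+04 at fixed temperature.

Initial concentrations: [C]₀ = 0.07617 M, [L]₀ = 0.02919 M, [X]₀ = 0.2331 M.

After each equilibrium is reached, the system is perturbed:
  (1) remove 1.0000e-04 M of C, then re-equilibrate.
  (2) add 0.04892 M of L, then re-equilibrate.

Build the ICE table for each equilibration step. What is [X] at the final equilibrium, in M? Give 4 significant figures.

Q₀ = 0.03423 vs Keq = 8.7720e+04 ⇒ Q<K, forward
Step 1:
                  C         L         X
  I         0.07617   0.02919    0.2331
  C        -0.07599   0.07599   0.03799
  E       1.8489e-04    0.1052    0.2711
  solve Keq expr → x = 0.03799; check Q = 8.7720e+04
Then remove 1.0000e-04 M of C.
Step 2:
                  C         L         X
  I       8.4894e-05    0.1052    0.2711
  C       9.9808e-05 -9.9808e-05 -4.9904e-05
  E       1.8470e-04    0.1051     0.271
  solve Keq expr → x = -4.9904e-05; check Q = 8.7720e+04
Then add 0.04892 M of L.
Step 3:
                  C         L         X
  I       1.8470e-04     0.154     0.271
  C       8.5819e-05 -8.5819e-05 -4.2910e-05
  E       2.7052e-04    0.1539     0.271
  solve Keq expr → x = -4.2910e-05; check Q = 8.7720e+04

[X]_eq = 0.271 M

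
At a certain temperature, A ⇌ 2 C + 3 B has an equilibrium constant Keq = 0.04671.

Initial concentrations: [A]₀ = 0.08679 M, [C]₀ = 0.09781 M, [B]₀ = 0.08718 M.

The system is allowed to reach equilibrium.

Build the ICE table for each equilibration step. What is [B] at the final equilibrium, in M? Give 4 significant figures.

[B]_eq = 0.2779 M

Q₀ = 7.3038e-05 vs Keq = 0.04671 ⇒ Q<K, forward
Step 1:
                    A           C           B
  Initial     0.08679     0.09781     0.08718
  Change     -0.06356      0.1271      0.1907
  Equil       0.02323      0.2249      0.2779
  solve Keq expr → x = 0.06356; check Q = 0.04671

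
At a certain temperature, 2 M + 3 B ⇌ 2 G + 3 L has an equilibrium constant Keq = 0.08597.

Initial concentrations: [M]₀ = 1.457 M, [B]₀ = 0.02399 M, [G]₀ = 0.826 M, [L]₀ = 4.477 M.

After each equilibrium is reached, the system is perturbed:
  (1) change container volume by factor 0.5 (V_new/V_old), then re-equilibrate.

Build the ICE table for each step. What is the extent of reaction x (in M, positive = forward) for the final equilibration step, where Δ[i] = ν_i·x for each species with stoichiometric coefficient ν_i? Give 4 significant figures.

x = 0 M

Q₀ = 2.0889e+06 vs Keq = 0.08597 ⇒ Q>K, reverse
Step 1:
                  M         B         G         L
  init        1.457   0.02399     0.826     4.477
  Δ          0.7111     1.067   -0.7111    -1.067
  eq          2.168     1.091    0.1149      3.41
  solve Keq expr → x = -0.3555; check Q = 0.08597
Then change container volume by factor 0.5 (V_new/V_old).
Step 2:
                  M         B         G         L
  init        4.336     2.181    0.2299     6.821
  Δ               0         0         0         0
  eq          4.336     2.181    0.2299     6.821
  solve Keq expr → x = 0; check Q = 0.08597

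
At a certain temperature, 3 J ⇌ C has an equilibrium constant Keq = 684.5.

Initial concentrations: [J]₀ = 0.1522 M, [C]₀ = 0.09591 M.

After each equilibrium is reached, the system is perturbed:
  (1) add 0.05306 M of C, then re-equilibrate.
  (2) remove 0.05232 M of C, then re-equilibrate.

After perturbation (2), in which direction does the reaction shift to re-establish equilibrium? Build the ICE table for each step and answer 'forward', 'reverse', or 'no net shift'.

Q₀ = 27.2 vs Keq = 684.5 ⇒ Q<K, forward
Step 1:
                    J           C
  init         0.1522     0.09591
  Δ          -0.09507     0.03169
  eq          0.05713      0.1276
  solve Keq expr → x = 0.03169; check Q = 684.5
Then add 0.05306 M of C.
Step 2:
                    J           C
  init        0.05713      0.1807
  Δ          0.006753   -0.002251
  eq          0.06388      0.1784
  solve Keq expr → x = -0.002251; check Q = 684.5
Then remove 0.05232 M of C.
Step 3:
                    J           C
  init        0.06388      0.1261
  Δ         -0.006648    0.002216
  eq          0.05723      0.1283
  solve Keq expr → x = 0.002216; check Q = 684.5

Direction: forward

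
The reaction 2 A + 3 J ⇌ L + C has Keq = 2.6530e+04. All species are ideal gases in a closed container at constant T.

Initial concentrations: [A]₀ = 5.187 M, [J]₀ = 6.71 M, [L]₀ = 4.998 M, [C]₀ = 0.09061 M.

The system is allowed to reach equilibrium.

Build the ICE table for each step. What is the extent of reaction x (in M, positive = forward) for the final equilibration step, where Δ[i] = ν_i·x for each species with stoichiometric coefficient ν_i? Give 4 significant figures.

Q₀ = 5.5715e-05 vs Keq = 2.6530e+04 ⇒ Q<K, forward
Step 1:
                  A         J         L         C
  Initial     5.187      6.71     4.998   0.09061
  Change     -4.406    -6.609     2.203     2.203
  Equil      0.7808    0.1007     7.201     2.294
  solve Keq expr → x = 2.203; check Q = 2.6530e+04

x = 2.203 M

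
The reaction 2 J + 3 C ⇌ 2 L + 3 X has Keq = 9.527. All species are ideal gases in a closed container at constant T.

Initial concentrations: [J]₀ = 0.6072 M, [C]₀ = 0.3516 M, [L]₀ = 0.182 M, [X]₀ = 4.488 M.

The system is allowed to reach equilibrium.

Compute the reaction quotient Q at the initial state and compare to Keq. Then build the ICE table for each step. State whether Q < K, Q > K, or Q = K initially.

Q₀ = 186.8; Q > K (proceeds reverse)

Q₀ = 186.8 vs Keq = 9.527 ⇒ Q>K, reverse
Step 1:
                   J          C          L          X
  Initial     0.6072     0.3516      0.182      4.488
  Change     0.09753     0.1463   -0.09753    -0.1463
  Equil       0.7047     0.4979    0.08447      4.342
  solve Keq expr → x = -0.04876; check Q = 9.527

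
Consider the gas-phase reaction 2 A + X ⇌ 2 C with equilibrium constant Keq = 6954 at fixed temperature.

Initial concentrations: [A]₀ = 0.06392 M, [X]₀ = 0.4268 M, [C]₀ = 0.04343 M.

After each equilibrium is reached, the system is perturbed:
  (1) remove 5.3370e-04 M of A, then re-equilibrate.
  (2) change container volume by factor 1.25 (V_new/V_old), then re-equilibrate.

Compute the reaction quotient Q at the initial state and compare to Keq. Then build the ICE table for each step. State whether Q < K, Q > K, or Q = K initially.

Q₀ = 1.082; Q < K (proceeds forward)

Q₀ = 1.082 vs Keq = 6954 ⇒ Q<K, forward
Step 1:
                  A         X         C
  Initial   0.06392    0.4268   0.04343
  Change   -0.06191  -0.03096   0.06191
  Equil    0.002008    0.3958    0.1053
  solve Keq expr → x = 0.03096; check Q = 6954
Then remove 5.3370e-04 M of A.
Step 2:
                  A         X         C
  Initial  0.001474    0.3958    0.1053
  Change  5.2307e-04 2.6154e-04 -5.2307e-04
  Equil    0.001997    0.3961    0.1048
  solve Keq expr → x = -2.6154e-04; check Q = 6954
Then change container volume by factor 1.25 (V_new/V_old).
Step 3:
                  A         X         C
  Initial  0.001598    0.3169   0.08386
  Change  1.8440e-04 9.2200e-05 -1.8440e-04
  Equil    0.001782     0.317   0.08367
  solve Keq expr → x = -9.2200e-05; check Q = 6954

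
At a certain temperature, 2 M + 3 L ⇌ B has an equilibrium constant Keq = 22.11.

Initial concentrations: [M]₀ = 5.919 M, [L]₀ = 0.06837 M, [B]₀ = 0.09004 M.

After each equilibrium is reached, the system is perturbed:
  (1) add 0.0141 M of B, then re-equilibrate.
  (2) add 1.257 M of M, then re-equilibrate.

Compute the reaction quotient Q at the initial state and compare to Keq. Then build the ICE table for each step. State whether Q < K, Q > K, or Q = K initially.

Q₀ = 8.042 vs Keq = 22.11 ⇒ Q<K, forward
Step 1:
                    M           L           B
  I             5.919     0.06837     0.09004
  C          -0.01228    -0.01841    0.006138
  E             5.907     0.04996     0.09618
  solve Keq expr → x = 0.006138; check Q = 22.11
Then add 0.0141 M of B.
Step 2:
                    M           L           B
  I             5.907     0.04996      0.1103
  C           0.00147    0.002206 -7.3525e-04
  E             5.908     0.05216      0.1095
  solve Keq expr → x = -7.3525e-04; check Q = 22.11
Then add 1.257 M of M.
Step 3:
                    M           L           B
  I             7.165     0.05216      0.1095
  C            -0.004      -0.006       0.002
  E             7.161     0.04616      0.1115
  solve Keq expr → x = 0.002; check Q = 22.11

Q₀ = 8.042; Q < K (proceeds forward)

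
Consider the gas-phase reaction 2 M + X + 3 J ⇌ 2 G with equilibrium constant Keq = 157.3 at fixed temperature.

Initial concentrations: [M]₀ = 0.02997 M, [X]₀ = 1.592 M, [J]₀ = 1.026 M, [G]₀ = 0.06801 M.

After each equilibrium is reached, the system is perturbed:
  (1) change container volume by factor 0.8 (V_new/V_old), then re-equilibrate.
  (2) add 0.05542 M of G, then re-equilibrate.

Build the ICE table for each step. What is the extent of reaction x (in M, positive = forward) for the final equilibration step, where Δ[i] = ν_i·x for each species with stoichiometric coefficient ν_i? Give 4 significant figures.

x = -0.001088 M

Q₀ = 2.995 vs Keq = 157.3 ⇒ Q<K, forward
Step 1:
                   M          X          J          G
  I          0.02997      1.592      1.026    0.06801
  C         -0.02404   -0.01202   -0.03606    0.02404
  E         0.005928       1.58     0.9899    0.09205
  solve Keq expr → x = 0.01202; check Q = 157.3
Then change container volume by factor 0.8 (V_new/V_old).
Step 2:
                   M          X          J          G
  I          0.00741      1.975      1.237     0.1151
  C        -0.002539   -0.00127  -0.003809   0.002539
  E         0.004871      1.974      1.234     0.1176
  solve Keq expr → x = 0.00127; check Q = 157.3
Then add 0.05542 M of G.
Step 3:
                   M          X          J          G
  I         0.004871      1.974      1.234      0.173
  C         0.002176   0.001088   0.003263  -0.002176
  E         0.007047      1.975      1.237     0.1708
  solve Keq expr → x = -0.001088; check Q = 157.3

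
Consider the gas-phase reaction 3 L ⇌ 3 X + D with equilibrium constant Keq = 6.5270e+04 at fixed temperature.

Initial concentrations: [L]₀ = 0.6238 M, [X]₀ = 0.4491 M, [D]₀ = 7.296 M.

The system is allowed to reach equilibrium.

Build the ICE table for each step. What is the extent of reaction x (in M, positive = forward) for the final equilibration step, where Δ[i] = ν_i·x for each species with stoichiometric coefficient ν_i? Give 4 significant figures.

Q₀ = 2.723 vs Keq = 6.5270e+04 ⇒ Q<K, forward
Step 1:
                  L         X         D
  Initial    0.6238    0.4491     7.296
  Change    -0.5741    0.5741    0.1914
  Equil     0.04972     1.023     7.487
  solve Keq expr → x = 0.1914; check Q = 6.5270e+04

x = 0.1914 M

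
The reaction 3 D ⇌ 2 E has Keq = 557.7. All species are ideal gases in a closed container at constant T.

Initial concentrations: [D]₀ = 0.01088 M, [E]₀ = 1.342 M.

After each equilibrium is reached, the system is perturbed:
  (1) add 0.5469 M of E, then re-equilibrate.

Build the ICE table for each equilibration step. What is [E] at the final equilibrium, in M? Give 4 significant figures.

Q₀ = 1.3984e+06 vs Keq = 557.7 ⇒ Q>K, reverse
Step 1:
                   D          E
  Initial    0.01088      1.342
  Change      0.1305   -0.08698
  Equil       0.1414      1.255
  solve Keq expr → x = -0.04349; check Q = 557.7
Then add 0.5469 M of E.
Step 2:
                   D          E
  Initial     0.1414      1.802
  Change      0.0369    -0.0246
  Equil       0.1783      1.777
  solve Keq expr → x = -0.0123; check Q = 557.7

[E]_eq = 1.777 M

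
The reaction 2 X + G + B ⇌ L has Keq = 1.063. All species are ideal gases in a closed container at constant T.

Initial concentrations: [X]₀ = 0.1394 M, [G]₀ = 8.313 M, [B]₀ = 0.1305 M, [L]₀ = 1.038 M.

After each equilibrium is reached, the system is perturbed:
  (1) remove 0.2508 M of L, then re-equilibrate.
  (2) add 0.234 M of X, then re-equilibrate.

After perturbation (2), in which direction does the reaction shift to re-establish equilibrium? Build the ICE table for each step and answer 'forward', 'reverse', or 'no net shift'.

Q₀ = 49.24 vs Keq = 1.063 ⇒ Q>K, reverse
Step 1:
                   X          G          B          L
  I           0.1394      8.313     0.1305      1.038
  C           0.3936     0.1968     0.1968    -0.1968
  E            0.533       8.51     0.3273     0.8412
  solve Keq expr → x = -0.1968; check Q = 1.063
Then remove 0.2508 M of L.
Step 2:
                   X          G          B          L
  I            0.533       8.51     0.3273     0.5904
  C         -0.05495   -0.02748   -0.02748    0.02748
  E           0.4781      8.482     0.2998     0.6179
  solve Keq expr → x = 0.02748; check Q = 1.063
Then add 0.234 M of X.
Step 3:
                   X          G          B          L
  I           0.7121      8.482     0.2998     0.6179
  C          -0.1365   -0.06826   -0.06826    0.06826
  E           0.5756      8.414     0.2316     0.6861
  solve Keq expr → x = 0.06826; check Q = 1.063

Direction: forward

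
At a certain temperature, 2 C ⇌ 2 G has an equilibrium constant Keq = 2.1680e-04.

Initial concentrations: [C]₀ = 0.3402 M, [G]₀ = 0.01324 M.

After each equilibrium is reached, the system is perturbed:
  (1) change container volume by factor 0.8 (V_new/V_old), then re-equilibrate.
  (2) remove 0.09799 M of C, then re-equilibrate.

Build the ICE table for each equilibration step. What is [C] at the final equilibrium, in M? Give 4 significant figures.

[C]_eq = 0.3388 M

Q₀ = 0.001515 vs Keq = 2.1680e-04 ⇒ Q>K, reverse
Step 1:
                    C           G
  I            0.3402     0.01324
  C          0.008111   -0.008111
  E            0.3483    0.005129
  solve Keq expr → x = -0.004056; check Q = 2.1680e-04
Then change container volume by factor 0.8 (V_new/V_old).
Step 2:
                    C           G
  I            0.4354    0.006411
  C                 0           0
  E            0.4354    0.006411
  solve Keq expr → x = 0; check Q = 2.1680e-04
Then remove 0.09799 M of C.
Step 3:
                    C           G
  I            0.3374    0.006411
  C          0.001422   -0.001422
  E            0.3388    0.004989
  solve Keq expr → x = -7.1094e-04; check Q = 2.1680e-04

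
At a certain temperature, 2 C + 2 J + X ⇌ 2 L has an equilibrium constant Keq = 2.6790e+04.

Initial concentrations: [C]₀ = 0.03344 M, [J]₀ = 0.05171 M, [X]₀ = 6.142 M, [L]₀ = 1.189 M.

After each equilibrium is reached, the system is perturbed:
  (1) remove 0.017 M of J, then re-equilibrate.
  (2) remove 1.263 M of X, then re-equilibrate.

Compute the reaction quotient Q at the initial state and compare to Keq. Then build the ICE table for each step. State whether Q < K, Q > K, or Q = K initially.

Q₀ = 7.6979e+04; Q > K (proceeds reverse)

Q₀ = 7.6979e+04 vs Keq = 2.6790e+04 ⇒ Q>K, reverse
Step 1:
                    C           J           X           L
  init        0.03344     0.05171       6.142       1.189
  Δ           0.01205     0.01205    0.006023    -0.01205
  eq          0.04549     0.06376       6.148       1.177
  solve Keq expr → x = -0.006023; check Q = 2.6790e+04
Then remove 0.017 M of J.
Step 2:
                    C           J           X           L
  init        0.04549     0.04676       6.148       1.177
  Δ          0.007553    0.007553    0.003777   -0.007553
  eq          0.05304     0.05431       6.152       1.169
  solve Keq expr → x = -0.003777; check Q = 2.6790e+04
Then remove 1.263 M of X.
Step 3:
                    C           J           X           L
  init        0.05304     0.05431       4.889       1.169
  Δ          0.003094    0.003094    0.001547   -0.003094
  eq          0.05613      0.0574        4.89       1.166
  solve Keq expr → x = -0.001547; check Q = 2.6790e+04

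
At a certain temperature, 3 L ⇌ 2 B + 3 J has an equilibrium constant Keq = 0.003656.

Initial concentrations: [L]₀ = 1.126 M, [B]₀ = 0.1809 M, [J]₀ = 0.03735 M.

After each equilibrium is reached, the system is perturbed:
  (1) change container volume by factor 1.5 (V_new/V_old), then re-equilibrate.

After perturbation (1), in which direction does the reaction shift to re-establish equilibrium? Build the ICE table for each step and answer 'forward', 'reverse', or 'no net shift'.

Direction: forward

Q₀ = 1.1944e-06 vs Keq = 0.003656 ⇒ Q<K, forward
Step 1:
                  L         B         J
  init        1.126    0.1809   0.03735
  Δ         -0.2414    0.1609    0.2414
  eq         0.8846    0.3418    0.2787
  solve Keq expr → x = 0.08047; check Q = 0.003656
Then change container volume by factor 1.5 (V_new/V_old).
Step 2:
                  L         B         J
  init       0.5897    0.2279    0.1858
  Δ        -0.03151   0.02101   0.03151
  eq         0.5582    0.2489    0.2173
  solve Keq expr → x = 0.0105; check Q = 0.003656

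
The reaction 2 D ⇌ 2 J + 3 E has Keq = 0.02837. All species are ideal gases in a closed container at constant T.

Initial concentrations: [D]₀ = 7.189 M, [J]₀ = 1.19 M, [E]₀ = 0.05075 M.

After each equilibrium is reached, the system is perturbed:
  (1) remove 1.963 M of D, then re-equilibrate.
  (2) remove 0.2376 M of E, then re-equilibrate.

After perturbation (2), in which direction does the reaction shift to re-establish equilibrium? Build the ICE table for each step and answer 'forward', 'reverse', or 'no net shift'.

Direction: forward

Q₀ = 3.5815e-06 vs Keq = 0.02837 ⇒ Q<K, forward
Step 1:
                  D         J         E
  I           7.189      1.19   0.05075
  C           -0.48      0.48      0.72
  E           6.709      1.67    0.7708
  solve Keq expr → x = 0.24; check Q = 0.02837
Then remove 1.963 M of D.
Step 2:
                  D         J         E
  I           4.746      1.67    0.7708
  C         0.08613  -0.08613   -0.1292
  E           4.832     1.584    0.6416
  solve Keq expr → x = -0.04307; check Q = 0.02837
Then remove 0.2376 M of E.
Step 3:
                  D         J         E
  I           4.832     1.584     0.404
  C         -0.1293    0.1293     0.194
  E           4.703     1.713    0.5979
  solve Keq expr → x = 0.06466; check Q = 0.02837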